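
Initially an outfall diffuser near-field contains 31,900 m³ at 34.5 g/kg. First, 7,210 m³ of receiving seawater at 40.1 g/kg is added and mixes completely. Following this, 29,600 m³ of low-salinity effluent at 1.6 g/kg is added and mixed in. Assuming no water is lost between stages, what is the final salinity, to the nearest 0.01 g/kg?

By conservation of dissolved salt,
Initial salt = 31,900×34.5 = 1,100,550
After stage 1: salt = 1,100,550 + 7,210×40.1 = 1,389,671; volume = 39,110 m³; S = 35.532 g/kg
After stage 2: salt = 1,389,671 + 29,600×1.6 = 1,437,031; volume = 68,710 m³
S = 1,437,031 / 68,710 = 20.9144 g/kg

20.91 g/kg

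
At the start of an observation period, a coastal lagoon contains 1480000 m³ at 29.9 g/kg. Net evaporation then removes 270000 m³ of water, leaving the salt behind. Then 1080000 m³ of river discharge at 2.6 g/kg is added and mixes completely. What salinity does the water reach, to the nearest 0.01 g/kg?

After evaporation: salt = 1,480,000×29.9 = 44,252,000; volume = 1,480,000 − 270,000 = 1,210,000 m³
After mixing: salt = 44,252,000 + 1,080,000×2.6 = 47,060,000; volume = 1,210,000 + 1,080,000 = 2,290,000 m³
S = 47,060,000 / 2,290,000 = 20.5502 g/kg

20.55 g/kg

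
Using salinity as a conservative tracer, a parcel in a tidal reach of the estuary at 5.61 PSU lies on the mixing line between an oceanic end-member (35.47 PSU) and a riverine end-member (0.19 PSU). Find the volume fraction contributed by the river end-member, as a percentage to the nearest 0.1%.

Let f be the freshwater fraction. Salt balance per unit volume:
f×0.19 + (1−f)×35.47 = 5.61
f = (35.47 − 5.61) / (35.47 − 0.19) = 29.86/35.28 = 0.8464

84.6%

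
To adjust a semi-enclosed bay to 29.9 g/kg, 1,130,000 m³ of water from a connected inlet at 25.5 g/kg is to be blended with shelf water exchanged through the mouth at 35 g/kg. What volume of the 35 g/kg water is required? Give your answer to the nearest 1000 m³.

975000 m³

Salt balance: 1,130,000×25.5 + V×35 = (1,130,000+V)×29.9
28,815,000 + 35V = 33,787,000 + 29.9V
4,972,000 = 5.1V
V = 974,901.96 m³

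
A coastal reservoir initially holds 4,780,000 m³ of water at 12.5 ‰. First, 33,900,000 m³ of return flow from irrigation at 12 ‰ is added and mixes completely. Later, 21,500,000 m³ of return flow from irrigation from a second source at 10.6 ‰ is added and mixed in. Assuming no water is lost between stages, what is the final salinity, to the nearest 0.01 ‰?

Conserving salt mass:
Initial salt = 4,780,000×12.5 = 59,750,000
After stage 1: salt = 59,750,000 + 33,900,000×12 = 466,550,000; volume = 38,680,000 m³; S = 12.062 ‰
After stage 2: salt = 466,550,000 + 21,500,000×10.6 = 694,450,000; volume = 60,180,000 m³
S = 694,450,000 / 60,180,000 = 11.5395 ‰

11.54 ‰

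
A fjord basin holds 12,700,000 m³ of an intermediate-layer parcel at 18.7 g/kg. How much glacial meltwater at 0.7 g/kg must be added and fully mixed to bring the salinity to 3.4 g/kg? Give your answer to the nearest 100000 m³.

Salt balance: 12,700,000×18.7 + V×0.7 = (12,700,000+V)×3.4
237,490,000 + 0.7V = 43,180,000 + 3.4V
194,310,000 = 2.7V
V = 71,966,666.67 m³

72000000 m³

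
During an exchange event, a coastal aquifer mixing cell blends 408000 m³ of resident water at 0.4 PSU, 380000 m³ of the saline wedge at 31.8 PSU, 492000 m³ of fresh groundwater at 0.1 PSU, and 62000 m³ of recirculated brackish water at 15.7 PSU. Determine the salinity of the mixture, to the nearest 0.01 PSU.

Weighted by volume,
salt = 408,000×0.4 + 380,000×31.8 + 492,000×0.1 + 62,000×15.7 = 163,200 + 12,084,000 + 49,200 + 973,400 = 13,269,800
volume = 408,000 + 380,000 + 492,000 + 62,000 = 1,342,000 m³
S = 13,269,800 / 1,342,000 = 9.8881 PSU

9.89 PSU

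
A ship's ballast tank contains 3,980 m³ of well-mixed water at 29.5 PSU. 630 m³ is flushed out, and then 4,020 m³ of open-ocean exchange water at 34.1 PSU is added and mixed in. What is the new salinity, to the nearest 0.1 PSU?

32.0 PSU

Remaining after removal: 3,350 m³ at 29.5 PSU (salt = 98,825)
After addition: salt = 98,825 + 4,020×34.1 = 235,907; volume = 7,370 m³
S = 235,907 / 7,370 = 32.0091 PSU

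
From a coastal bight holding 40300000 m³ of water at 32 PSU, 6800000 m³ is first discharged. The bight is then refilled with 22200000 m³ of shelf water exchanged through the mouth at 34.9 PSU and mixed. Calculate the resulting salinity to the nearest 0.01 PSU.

33.16 PSU

Remaining after removal: 33,500,000 m³ at 32 PSU (salt = 1,072,000,000)
After addition: salt = 1,072,000,000 + 22,200,000×34.9 = 1,846,780,000; volume = 55,700,000 m³
S = 1,846,780,000 / 55,700,000 = 33.1558 PSU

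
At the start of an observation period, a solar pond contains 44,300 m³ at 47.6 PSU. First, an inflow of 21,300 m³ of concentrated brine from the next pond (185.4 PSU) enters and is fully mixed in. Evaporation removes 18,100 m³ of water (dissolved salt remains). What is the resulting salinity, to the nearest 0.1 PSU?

After mixing: salt = 44,300×47.6 + 21,300×185.4 = 6,057,700; volume = 65,600 m³
After evaporation: salt unchanged = 6,057,700; volume = 65,600 − 18,100 = 47,500 m³
S = 6,057,700 / 47,500 = 127.5305 PSU

127.5 PSU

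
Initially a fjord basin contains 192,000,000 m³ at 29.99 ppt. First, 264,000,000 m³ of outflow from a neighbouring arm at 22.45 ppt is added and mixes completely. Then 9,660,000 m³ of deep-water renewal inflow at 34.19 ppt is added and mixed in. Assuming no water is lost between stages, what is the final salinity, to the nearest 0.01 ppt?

Mass of salt is conserved:
Initial salt = 192,000,000×29.99 = 5,758,080,000
After stage 1: salt = 5,758,080,000 + 264,000,000×22.45 = 11,684,880,000; volume = 456,000,000 m³; S = 25.625 ppt
After stage 2: salt = 11,684,880,000 + 9,660,000×34.19 = 12,015,155,400; volume = 465,660,000 m³
S = 12,015,155,400 / 465,660,000 = 25.8024 ppt

25.80 ppt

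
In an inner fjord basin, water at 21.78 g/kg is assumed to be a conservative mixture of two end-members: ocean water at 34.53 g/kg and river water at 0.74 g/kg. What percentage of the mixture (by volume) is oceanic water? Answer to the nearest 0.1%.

62.3%

Let g be the oceanic fraction. Salt balance per unit volume:
g×34.53 + (1−g)×0.74 = 21.78
g = (21.78 − 0.74) / (34.53 − 0.74) = 21.04/33.79 = 0.6227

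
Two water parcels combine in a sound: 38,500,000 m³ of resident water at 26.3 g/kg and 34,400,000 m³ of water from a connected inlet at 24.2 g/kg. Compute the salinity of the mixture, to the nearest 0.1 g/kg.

25.3 g/kg

Total salt / total volume:
salt = 38,500,000×26.3 + 34,400,000×24.2 = 1,012,550,000 + 832,480,000 = 1,845,030,000
volume = 38,500,000 + 34,400,000 = 72,900,000 m³
S = 1,845,030,000 / 72,900,000 = 25.309 g/kg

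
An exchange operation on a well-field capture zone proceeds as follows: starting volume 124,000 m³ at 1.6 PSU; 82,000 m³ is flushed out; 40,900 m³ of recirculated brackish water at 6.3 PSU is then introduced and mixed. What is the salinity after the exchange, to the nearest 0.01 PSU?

Remaining after removal: 42,000 m³ at 1.6 PSU (salt = 67,200)
After addition: salt = 67,200 + 40,900×6.3 = 324,870; volume = 82,900 m³
S = 324,870 / 82,900 = 3.9188 PSU

3.92 PSU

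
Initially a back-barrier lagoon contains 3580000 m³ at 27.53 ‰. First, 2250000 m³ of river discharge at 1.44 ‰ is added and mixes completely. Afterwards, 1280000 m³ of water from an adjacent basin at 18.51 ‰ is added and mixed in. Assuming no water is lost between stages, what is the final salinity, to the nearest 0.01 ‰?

Weighted by volume,
Initial salt = 3,580,000×27.53 = 98,557,400
After stage 1: salt = 98,557,400 + 2,250,000×1.44 = 101,797,400; volume = 5,830,000 m³; S = 17.461 ‰
After stage 2: salt = 101,797,400 + 1,280,000×18.51 = 125,490,200; volume = 7,110,000 m³
S = 125,490,200 / 7,110,000 = 17.6498 ‰

17.65 ‰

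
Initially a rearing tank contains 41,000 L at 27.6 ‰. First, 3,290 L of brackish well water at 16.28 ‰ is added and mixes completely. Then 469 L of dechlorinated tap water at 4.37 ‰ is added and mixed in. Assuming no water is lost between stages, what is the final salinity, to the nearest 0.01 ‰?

Total salt / total volume:
Initial salt = 41,000×27.6 = 1,131,600
After stage 1: salt = 1,131,600 + 3,290×16.28 = 1,185,161.2; volume = 44,290 L; S = 26.759 ‰
After stage 2: salt = 1,185,161.2 + 469×4.37 = 1,187,210.73; volume = 44,759 L
S = 1,187,210.73 / 44,759 = 26.5245 ‰

26.52 ‰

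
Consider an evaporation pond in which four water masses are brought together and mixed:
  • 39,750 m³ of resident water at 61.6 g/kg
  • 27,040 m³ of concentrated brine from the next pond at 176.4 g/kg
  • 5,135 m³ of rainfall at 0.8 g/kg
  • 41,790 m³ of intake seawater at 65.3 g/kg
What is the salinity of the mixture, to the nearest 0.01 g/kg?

87.51 g/kg

By conservation of dissolved salt,
salt = 39,750×61.6 + 27,040×176.4 + 5,135×0.8 + 41,790×65.3 = 2,448,600 + 4,769,856 + 4,108 + 2,728,887 = 9,951,451
volume = 39,750 + 27,040 + 5,135 + 41,790 = 113,715 m³
S = 9,951,451 / 113,715 = 87.5122 g/kg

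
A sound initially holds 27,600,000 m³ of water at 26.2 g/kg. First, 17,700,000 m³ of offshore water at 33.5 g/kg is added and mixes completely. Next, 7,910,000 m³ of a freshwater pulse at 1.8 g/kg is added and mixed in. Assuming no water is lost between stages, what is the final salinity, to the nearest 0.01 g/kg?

25.00 g/kg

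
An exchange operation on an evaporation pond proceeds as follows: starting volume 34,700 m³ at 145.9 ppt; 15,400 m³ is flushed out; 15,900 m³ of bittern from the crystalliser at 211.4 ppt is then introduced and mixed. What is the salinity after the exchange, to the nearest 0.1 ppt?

175.5 ppt

Remaining after removal: 19,300 m³ at 145.9 ppt (salt = 2,815,870)
After addition: salt = 2,815,870 + 15,900×211.4 = 6,177,130; volume = 35,200 m³
S = 6,177,130 / 35,200 = 175.4866 ppt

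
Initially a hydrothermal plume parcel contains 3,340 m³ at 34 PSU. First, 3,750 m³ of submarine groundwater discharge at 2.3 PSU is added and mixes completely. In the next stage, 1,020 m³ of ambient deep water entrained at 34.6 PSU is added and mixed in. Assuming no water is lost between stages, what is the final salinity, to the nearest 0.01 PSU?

19.42 PSU

Conserving salt mass:
Initial salt = 3,340×34 = 113,560
After stage 1: salt = 113,560 + 3,750×2.3 = 122,185; volume = 7,090 m³; S = 17.233 PSU
After stage 2: salt = 122,185 + 1,020×34.6 = 157,477; volume = 8,110 m³
S = 157,477 / 8,110 = 19.4176 PSU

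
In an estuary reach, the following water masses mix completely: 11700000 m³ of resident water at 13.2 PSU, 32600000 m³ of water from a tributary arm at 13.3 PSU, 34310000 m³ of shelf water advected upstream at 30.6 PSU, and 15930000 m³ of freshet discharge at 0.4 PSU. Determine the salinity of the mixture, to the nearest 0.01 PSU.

Conserving salt mass:
salt = 11,700,000×13.2 + 32,600,000×13.3 + 34,310,000×30.6 + 15,930,000×0.4 = 154,440,000 + 433,580,000 + 1,049,886,000 + 6,372,000 = 1,644,278,000
volume = 11,700,000 + 32,600,000 + 34,310,000 + 15,930,000 = 94,540,000 m³
S = 1,644,278,000 / 94,540,000 = 17.3924 PSU

17.39 PSU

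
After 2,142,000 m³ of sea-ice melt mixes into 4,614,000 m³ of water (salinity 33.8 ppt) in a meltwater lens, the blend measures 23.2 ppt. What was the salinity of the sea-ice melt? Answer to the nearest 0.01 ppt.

Salt balance: 4,614,000×33.8 + 2,142,000×S = 6,756,000×23.2
155,953,200 + 2,142,000·S = 156,739,200
S = (156,739,200 − 155,953,200) / 2,142,000 = 0.3669 ppt

0.37 ppt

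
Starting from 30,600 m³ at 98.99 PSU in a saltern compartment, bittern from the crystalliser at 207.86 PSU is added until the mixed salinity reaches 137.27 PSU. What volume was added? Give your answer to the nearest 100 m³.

16600 m³

Salt balance: 30,600×98.99 + V×207.86 = (30,600+V)×137.27
3,029,094 + 207.86V = 4,200,462 + 137.27V
1,171,368 = 70.59V
V = 16,593.97 m³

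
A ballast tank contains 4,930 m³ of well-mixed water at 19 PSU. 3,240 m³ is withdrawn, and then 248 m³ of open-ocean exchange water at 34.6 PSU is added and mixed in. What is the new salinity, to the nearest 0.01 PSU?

Remaining after removal: 1,690 m³ at 19 PSU (salt = 32,110)
After addition: salt = 32,110 + 248×34.6 = 40,690.8; volume = 1,938 m³
S = 40,690.8 / 1,938 = 20.9963 PSU

21.00 PSU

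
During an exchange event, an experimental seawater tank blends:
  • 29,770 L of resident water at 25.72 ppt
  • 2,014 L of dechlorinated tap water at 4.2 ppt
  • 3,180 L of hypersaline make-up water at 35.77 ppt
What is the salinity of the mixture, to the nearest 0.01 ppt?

25.39 ppt

Conserving salt mass:
salt = 29,770×25.72 + 2,014×4.2 + 3,180×35.77 = 765,684.4 + 8,458.8 + 113,748.6 = 887,891.8
volume = 29,770 + 2,014 + 3,180 = 34,964 L
S = 887,891.8 / 34,964 = 25.3945 ppt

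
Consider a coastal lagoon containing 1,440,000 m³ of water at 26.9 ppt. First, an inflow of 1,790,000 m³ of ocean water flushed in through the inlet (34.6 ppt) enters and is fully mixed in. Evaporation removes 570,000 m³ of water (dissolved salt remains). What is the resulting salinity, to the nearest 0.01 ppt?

37.85 ppt

After mixing: salt = 1,440,000×26.9 + 1,790,000×34.6 = 100,670,000; volume = 3,230,000 m³
After evaporation: salt unchanged = 100,670,000; volume = 3,230,000 − 570,000 = 2,660,000 m³
S = 100,670,000 / 2,660,000 = 37.8459 ppt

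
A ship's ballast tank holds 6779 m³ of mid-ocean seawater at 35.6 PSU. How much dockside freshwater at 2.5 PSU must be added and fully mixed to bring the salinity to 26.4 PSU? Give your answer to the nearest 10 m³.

2610 m³

Salt balance: 6,779×35.6 + V×2.5 = (6,779+V)×26.4
241,332.4 + 2.5V = 178,965.6 + 26.4V
62,366.8 = 23.9V
V = 2,609.49 m³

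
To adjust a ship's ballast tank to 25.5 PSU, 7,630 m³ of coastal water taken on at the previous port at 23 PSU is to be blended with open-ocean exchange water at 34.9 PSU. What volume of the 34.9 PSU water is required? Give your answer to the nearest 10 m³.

Salt balance: 7,630×23 + V×34.9 = (7,630+V)×25.5
175,490 + 34.9V = 194,565 + 25.5V
19,075 = 9.4V
V = 2,029.26 m³

2030 m³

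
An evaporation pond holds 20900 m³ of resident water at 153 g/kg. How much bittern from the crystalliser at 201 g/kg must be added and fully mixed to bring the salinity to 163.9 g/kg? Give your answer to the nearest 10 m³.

6140 m³

Salt balance: 20,900×153 + V×201 = (20,900+V)×163.9
3,197,700 + 201V = 3,425,510 + 163.9V
227,810 = 37.1V
V = 6,140.43 m³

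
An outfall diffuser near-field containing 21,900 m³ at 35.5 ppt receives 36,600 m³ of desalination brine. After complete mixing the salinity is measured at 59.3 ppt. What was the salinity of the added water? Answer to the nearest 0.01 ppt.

Salt balance: 21,900×35.5 + 36,600×S = 58,500×59.3
777,450 + 36,600·S = 3,469,050
S = (3,469,050 − 777,450) / 36,600 = 73.541 ppt

73.54 ppt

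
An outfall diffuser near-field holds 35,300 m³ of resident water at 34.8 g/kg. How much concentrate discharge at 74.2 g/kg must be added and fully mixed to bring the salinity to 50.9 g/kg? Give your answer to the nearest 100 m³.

24400 m³

Salt balance: 35,300×34.8 + V×74.2 = (35,300+V)×50.9
1,228,440 + 74.2V = 1,796,770 + 50.9V
568,330 = 23.3V
V = 24,391.85 m³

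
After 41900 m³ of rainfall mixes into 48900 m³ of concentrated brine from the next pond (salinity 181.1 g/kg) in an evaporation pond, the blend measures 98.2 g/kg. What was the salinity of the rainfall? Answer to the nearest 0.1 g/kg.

1.5 g/kg

Salt balance: 48,900×181.1 + 41,900×S = 90,800×98.2
8,855,790 + 41,900·S = 8,916,560
S = (8,916,560 − 8,855,790) / 41,900 = 1.4504 g/kg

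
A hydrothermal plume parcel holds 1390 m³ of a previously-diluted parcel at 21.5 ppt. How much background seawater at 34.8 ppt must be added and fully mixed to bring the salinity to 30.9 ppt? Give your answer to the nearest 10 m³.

Salt balance: 1,390×21.5 + V×34.8 = (1,390+V)×30.9
29,885 + 34.8V = 42,951 + 30.9V
13,066 = 3.9V
V = 3,350.26 m³

3350 m³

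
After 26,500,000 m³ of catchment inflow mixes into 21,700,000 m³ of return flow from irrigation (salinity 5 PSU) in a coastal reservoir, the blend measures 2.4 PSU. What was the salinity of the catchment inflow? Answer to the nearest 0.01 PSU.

Salt balance: 21,700,000×5 + 26,500,000×S = 48,200,000×2.4
108,500,000 + 26,500,000·S = 115,680,000
S = (115,680,000 − 108,500,000) / 26,500,000 = 0.2709 PSU

0.27 PSU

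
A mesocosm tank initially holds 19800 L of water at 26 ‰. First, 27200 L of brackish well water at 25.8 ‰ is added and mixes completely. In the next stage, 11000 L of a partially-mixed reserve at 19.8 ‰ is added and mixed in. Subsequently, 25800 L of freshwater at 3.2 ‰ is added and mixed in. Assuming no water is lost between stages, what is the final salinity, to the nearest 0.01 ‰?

By conservation of dissolved salt,
Initial salt = 19,800×26 = 514,800
After stage 1: salt = 514,800 + 27,200×25.8 = 1,216,560; volume = 47,000 L; S = 25.884 ‰
After stage 2: salt = 1,216,560 + 11,000×19.8 = 1,434,360; volume = 58,000 L; S = 24.73 ‰
After stage 3: salt = 1,434,360 + 25,800×3.2 = 1,516,920; volume = 83,800 L
S = 1,516,920 / 83,800 = 18.1017 ‰

18.10 ‰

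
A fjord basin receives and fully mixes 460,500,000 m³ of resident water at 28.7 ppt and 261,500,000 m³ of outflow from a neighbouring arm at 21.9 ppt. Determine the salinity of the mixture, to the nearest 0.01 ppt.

26.24 ppt

Total salt / total volume:
salt = 460,500,000×28.7 + 261,500,000×21.9 = 13,216,350,000 + 5,726,850,000 = 18,943,200,000
volume = 460,500,000 + 261,500,000 = 722,000,000 m³
S = 18,943,200,000 / 722,000,000 = 26.2371 ppt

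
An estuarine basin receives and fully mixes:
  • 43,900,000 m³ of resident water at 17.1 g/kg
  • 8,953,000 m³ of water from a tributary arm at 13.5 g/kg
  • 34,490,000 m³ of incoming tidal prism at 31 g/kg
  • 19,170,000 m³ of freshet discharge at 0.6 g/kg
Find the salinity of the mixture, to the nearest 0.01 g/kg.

18.33 g/kg

Weighted by volume,
salt = 43,900,000×17.1 + 8,953,000×13.5 + 34,490,000×31 + 19,170,000×0.6 = 750,690,000 + 120,865,500 + 1,069,190,000 + 11,502,000 = 1,952,247,500
volume = 43,900,000 + 8,953,000 + 34,490,000 + 19,170,000 = 106,513,000 m³
S = 1,952,247,500 / 106,513,000 = 18.3287 g/kg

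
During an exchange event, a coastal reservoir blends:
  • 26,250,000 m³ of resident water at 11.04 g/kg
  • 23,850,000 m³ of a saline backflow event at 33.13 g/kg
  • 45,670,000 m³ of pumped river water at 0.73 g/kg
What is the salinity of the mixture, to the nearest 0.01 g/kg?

11.62 g/kg

Weighted by volume,
salt = 26,250,000×11.04 + 23,850,000×33.13 + 45,670,000×0.73 = 289,800,000 + 790,150,500 + 33,339,100 = 1,113,289,600
volume = 26,250,000 + 23,850,000 + 45,670,000 = 95,770,000 m³
S = 1,113,289,600 / 95,770,000 = 11.6246 g/kg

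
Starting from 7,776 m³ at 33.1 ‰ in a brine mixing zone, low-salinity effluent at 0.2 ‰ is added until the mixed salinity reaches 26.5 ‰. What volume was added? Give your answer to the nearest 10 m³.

1950 m³

Salt balance: 7,776×33.1 + V×0.2 = (7,776+V)×26.5
257,385.6 + 0.2V = 206,064 + 26.5V
51,321.6 = 26.3V
V = 1,951.39 m³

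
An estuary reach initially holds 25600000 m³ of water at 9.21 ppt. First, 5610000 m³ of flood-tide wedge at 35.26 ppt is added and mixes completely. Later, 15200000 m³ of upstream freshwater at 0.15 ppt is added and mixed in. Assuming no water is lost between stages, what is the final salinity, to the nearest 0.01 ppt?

Salt balance:
Initial salt = 25,600,000×9.21 = 235,776,000
After stage 1: salt = 235,776,000 + 5,610,000×35.26 = 433,584,600; volume = 31,210,000 m³; S = 13.892 ppt
After stage 2: salt = 433,584,600 + 15,200,000×0.15 = 435,864,600; volume = 46,410,000 m³
S = 435,864,600 / 46,410,000 = 9.3916 ppt

9.39 ppt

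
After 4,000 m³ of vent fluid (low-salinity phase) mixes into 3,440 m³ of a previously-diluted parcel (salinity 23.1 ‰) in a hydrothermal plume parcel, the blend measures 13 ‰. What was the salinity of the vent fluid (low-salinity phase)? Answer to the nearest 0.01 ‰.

4.31 ‰

Salt balance: 3,440×23.1 + 4,000×S = 7,440×13
79,464 + 4,000·S = 96,720
S = (96,720 − 79,464) / 4,000 = 4.314 ‰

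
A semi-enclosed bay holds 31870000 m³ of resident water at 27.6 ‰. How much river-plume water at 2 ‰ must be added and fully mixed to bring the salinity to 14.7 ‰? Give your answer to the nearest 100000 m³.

Salt balance: 31,870,000×27.6 + V×2 = (31,870,000+V)×14.7
879,612,000 + 2V = 468,489,000 + 14.7V
411,123,000 = 12.7V
V = 32,371,889.76 m³

32400000 m³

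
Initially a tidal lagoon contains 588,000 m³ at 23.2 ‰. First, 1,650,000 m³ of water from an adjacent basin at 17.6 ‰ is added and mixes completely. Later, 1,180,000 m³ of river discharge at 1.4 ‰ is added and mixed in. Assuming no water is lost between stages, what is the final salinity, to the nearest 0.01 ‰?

Salt balance:
Initial salt = 588,000×23.2 = 13,641,600
After stage 1: salt = 13,641,600 + 1,650,000×17.6 = 42,681,600; volume = 2,238,000 m³; S = 19.071 ‰
After stage 2: salt = 42,681,600 + 1,180,000×1.4 = 44,333,600; volume = 3,418,000 m³
S = 44,333,600 / 3,418,000 = 12.9706 ‰

12.97 ‰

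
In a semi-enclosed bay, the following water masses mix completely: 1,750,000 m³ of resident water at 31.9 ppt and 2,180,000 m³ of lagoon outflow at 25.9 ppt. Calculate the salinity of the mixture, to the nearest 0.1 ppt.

28.6 ppt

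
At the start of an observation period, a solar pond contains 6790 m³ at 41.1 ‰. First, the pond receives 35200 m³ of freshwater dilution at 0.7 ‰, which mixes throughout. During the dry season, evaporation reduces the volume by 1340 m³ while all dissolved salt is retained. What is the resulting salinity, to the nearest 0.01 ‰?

7.47 ‰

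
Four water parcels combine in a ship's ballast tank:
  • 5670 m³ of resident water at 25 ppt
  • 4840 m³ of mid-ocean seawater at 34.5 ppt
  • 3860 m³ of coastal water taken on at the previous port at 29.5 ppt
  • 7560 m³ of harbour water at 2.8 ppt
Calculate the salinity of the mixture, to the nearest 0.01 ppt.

Weighted by volume,
salt = 5,670×25 + 4,840×34.5 + 3,860×29.5 + 7,560×2.8 = 141,750 + 166,980 + 113,870 + 21,168 = 443,768
volume = 5,670 + 4,840 + 3,860 + 7,560 = 21,930 m³
S = 443,768 / 21,930 = 20.2357 ppt

20.24 ppt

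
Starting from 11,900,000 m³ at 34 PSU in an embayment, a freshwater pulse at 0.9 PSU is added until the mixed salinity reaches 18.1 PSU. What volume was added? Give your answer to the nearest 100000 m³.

Salt balance: 11,900,000×34 + V×0.9 = (11,900,000+V)×18.1
404,600,000 + 0.9V = 215,390,000 + 18.1V
189,210,000 = 17.2V
V = 11,000,581.4 m³

11000000 m³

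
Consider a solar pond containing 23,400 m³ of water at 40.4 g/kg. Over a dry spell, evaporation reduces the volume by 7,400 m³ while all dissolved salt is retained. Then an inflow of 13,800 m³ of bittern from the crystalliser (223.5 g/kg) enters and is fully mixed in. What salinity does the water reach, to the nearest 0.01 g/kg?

135.22 g/kg

After evaporation: salt = 23,400×40.4 = 945,360; volume = 23,400 − 7,400 = 16,000 m³
After mixing: salt = 945,360 + 13,800×223.5 = 4,029,660; volume = 16,000 + 13,800 = 29,800 m³
S = 4,029,660 / 29,800 = 135.2235 g/kg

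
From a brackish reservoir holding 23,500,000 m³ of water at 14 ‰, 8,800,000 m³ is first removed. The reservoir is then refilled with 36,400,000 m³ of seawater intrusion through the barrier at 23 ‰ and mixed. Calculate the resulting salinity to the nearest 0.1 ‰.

20.4 ‰

Remaining after removal: 14,700,000 m³ at 14 ‰ (salt = 205,800,000)
After addition: salt = 205,800,000 + 36,400,000×23 = 1,043,000,000; volume = 51,100,000 m³
S = 1,043,000,000 / 51,100,000 = 20.411 ‰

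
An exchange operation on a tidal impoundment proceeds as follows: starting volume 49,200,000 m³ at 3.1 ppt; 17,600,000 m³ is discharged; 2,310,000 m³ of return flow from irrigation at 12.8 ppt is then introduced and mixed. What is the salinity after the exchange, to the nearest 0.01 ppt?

Remaining after removal: 31,600,000 m³ at 3.1 ppt (salt = 97,960,000)
After addition: salt = 97,960,000 + 2,310,000×12.8 = 127,528,000; volume = 33,910,000 m³
S = 127,528,000 / 33,910,000 = 3.7608 ppt

3.76 ppt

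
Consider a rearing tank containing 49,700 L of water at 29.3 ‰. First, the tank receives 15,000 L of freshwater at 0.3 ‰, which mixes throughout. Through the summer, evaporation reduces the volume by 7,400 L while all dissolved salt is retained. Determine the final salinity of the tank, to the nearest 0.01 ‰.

After mixing: salt = 49,700×29.3 + 15,000×0.3 = 1,460,710; volume = 64,700 L
After evaporation: salt unchanged = 1,460,710; volume = 64,700 − 7,400 = 57,300 L
S = 1,460,710 / 57,300 = 25.4923 ‰

25.49 ‰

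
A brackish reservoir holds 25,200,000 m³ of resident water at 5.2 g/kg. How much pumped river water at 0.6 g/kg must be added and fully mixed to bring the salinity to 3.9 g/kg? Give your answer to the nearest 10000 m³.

Salt balance: 25,200,000×5.2 + V×0.6 = (25,200,000+V)×3.9
131,040,000 + 0.6V = 98,280,000 + 3.9V
32,760,000 = 3.3V
V = 9,927,272.73 m³

9930000 m³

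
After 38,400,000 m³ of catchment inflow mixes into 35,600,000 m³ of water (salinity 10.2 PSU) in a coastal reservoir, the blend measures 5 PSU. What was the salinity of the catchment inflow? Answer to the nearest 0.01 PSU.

0.18 PSU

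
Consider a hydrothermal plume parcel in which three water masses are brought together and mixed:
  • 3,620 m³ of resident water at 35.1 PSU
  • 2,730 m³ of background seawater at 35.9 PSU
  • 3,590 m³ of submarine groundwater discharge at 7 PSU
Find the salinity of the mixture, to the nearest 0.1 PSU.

25.2 PSU

By conservation of dissolved salt,
salt = 3,620×35.1 + 2,730×35.9 + 3,590×7 = 127,062 + 98,007 + 25,130 = 250,199
volume = 3,620 + 2,730 + 3,590 = 9,940 m³
S = 250,199 / 9,940 = 25.171 PSU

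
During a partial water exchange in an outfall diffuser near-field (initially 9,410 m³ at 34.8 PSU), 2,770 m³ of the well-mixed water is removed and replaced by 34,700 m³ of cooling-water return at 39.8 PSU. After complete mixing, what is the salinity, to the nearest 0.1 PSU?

Remaining after removal: 6,640 m³ at 34.8 PSU (salt = 231,072)
After addition: salt = 231,072 + 34,700×39.8 = 1,612,132; volume = 41,340 m³
S = 1,612,132 / 41,340 = 38.9969 PSU

39.0 PSU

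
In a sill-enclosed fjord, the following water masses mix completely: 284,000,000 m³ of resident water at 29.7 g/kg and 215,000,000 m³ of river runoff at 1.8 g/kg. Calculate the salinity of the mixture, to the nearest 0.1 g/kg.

17.7 g/kg

Salt balance:
salt = 284,000,000×29.7 + 215,000,000×1.8 = 8,434,800,000 + 387,000,000 = 8,821,800,000
volume = 284,000,000 + 215,000,000 = 499,000,000 m³
S = 8,821,800,000 / 499,000,000 = 17.679 g/kg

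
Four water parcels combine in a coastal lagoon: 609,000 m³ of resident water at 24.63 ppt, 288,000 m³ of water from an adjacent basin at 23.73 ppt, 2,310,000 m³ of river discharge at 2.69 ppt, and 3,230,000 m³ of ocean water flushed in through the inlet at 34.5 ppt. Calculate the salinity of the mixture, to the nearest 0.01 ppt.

Salt balance:
salt = 609,000×24.63 + 288,000×23.73 + 2,310,000×2.69 + 3,230,000×34.5 = 14,999,670 + 6,834,240 + 6,213,900 + 111,435,000 = 139,482,810
volume = 609,000 + 288,000 + 2,310,000 + 3,230,000 = 6,437,000 m³
S = 139,482,810 / 6,437,000 = 21.6689 ppt

21.67 ppt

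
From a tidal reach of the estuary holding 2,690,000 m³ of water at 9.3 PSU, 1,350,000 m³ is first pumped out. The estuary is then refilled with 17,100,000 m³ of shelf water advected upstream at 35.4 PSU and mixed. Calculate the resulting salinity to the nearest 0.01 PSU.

Remaining after removal: 1,340,000 m³ at 9.3 PSU (salt = 12,462,000)
After addition: salt = 12,462,000 + 17,100,000×35.4 = 617,802,000; volume = 18,440,000 m³
S = 617,802,000 / 18,440,000 = 33.5034 PSU

33.50 PSU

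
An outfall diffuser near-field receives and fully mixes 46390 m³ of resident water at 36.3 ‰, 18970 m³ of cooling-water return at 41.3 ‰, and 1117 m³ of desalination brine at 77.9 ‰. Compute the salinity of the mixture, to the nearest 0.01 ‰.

38.43 ‰

Mass of salt is conserved:
salt = 46,390×36.3 + 18,970×41.3 + 1,117×77.9 = 1,683,957 + 783,461 + 87,014.3 = 2,554,432.3
volume = 46,390 + 18,970 + 1,117 = 66,477 m³
S = 2,554,432.3 / 66,477 = 38.4258 ‰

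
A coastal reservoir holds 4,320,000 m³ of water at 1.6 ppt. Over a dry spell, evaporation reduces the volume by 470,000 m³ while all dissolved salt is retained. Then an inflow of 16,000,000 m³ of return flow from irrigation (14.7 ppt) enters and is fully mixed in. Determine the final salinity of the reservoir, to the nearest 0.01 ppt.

After evaporation: salt = 4,320,000×1.6 = 6,912,000; volume = 4,320,000 − 470,000 = 3,850,000 m³
After mixing: salt = 6,912,000 + 16,000,000×14.7 = 242,112,000; volume = 3,850,000 + 16,000,000 = 19,850,000 m³
S = 242,112,000 / 19,850,000 = 12.1971 ppt

12.20 ppt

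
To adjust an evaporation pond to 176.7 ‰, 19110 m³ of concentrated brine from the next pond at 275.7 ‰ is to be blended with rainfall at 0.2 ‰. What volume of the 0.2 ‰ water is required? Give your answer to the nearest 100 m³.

10700 m³

Salt balance: 19,110×275.7 + V×0.2 = (19,110+V)×176.7
5,268,627 + 0.2V = 3,376,737 + 176.7V
1,891,890 = 176.5V
V = 10,718.92 m³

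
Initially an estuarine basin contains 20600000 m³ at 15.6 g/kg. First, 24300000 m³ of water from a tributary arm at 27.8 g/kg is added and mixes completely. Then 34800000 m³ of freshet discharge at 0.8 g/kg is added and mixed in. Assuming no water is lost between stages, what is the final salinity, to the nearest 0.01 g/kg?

12.86 g/kg

By conservation of dissolved salt,
Initial salt = 20,600,000×15.6 = 321,360,000
After stage 1: salt = 321,360,000 + 24,300,000×27.8 = 996,900,000; volume = 44,900,000 m³; S = 22.203 g/kg
After stage 2: salt = 996,900,000 + 34,800,000×0.8 = 1,024,740,000; volume = 79,700,000 m³
S = 1,024,740,000 / 79,700,000 = 12.8575 g/kg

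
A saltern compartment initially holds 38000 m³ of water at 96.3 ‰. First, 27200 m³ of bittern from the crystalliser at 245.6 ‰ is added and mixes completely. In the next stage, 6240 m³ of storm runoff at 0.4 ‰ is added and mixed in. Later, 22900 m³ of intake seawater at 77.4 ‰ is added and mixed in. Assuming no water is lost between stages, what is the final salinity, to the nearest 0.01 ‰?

Mass of salt is conserved:
Initial salt = 38,000×96.3 = 3,659,400
After stage 1: salt = 3,659,400 + 27,200×245.6 = 10,339,720; volume = 65,200 m³; S = 158.585 ‰
After stage 2: salt = 10,339,720 + 6,240×0.4 = 10,342,216; volume = 71,440 m³; S = 144.768 ‰
After stage 3: salt = 10,342,216 + 22,900×77.4 = 12,114,676; volume = 94,340 m³
S = 12,114,676 / 94,340 = 128.4151 ‰

128.42 ‰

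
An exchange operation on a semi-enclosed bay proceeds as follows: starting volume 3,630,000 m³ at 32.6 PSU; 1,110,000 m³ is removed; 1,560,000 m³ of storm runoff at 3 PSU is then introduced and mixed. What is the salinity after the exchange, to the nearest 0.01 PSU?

21.28 PSU

Remaining after removal: 2,520,000 m³ at 32.6 PSU (salt = 82,152,000)
After addition: salt = 82,152,000 + 1,560,000×3 = 86,832,000; volume = 4,080,000 m³
S = 86,832,000 / 4,080,000 = 21.2824 PSU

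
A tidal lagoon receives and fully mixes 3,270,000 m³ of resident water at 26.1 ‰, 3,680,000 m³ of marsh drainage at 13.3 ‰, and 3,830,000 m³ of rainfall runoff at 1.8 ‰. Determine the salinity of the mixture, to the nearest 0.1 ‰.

Total salt / total volume:
salt = 3,270,000×26.1 + 3,680,000×13.3 + 3,830,000×1.8 = 85,347,000 + 48,944,000 + 6,894,000 = 141,185,000
volume = 3,270,000 + 3,680,000 + 3,830,000 = 10,780,000 m³
S = 141,185,000 / 10,780,000 = 13.097 ‰

13.1 ‰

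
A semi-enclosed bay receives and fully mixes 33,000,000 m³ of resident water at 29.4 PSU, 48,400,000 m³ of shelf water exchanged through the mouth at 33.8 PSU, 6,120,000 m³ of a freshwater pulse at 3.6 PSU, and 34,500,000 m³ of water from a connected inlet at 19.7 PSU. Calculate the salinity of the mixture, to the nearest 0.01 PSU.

Total salt / total volume:
salt = 33,000,000×29.4 + 48,400,000×33.8 + 6,120,000×3.6 + 34,500,000×19.7 = 970,200,000 + 1,635,920,000 + 22,032,000 + 679,650,000 = 3,307,802,000
volume = 33,000,000 + 48,400,000 + 6,120,000 + 34,500,000 = 122,020,000 m³
S = 3,307,802,000 / 122,020,000 = 27.1087 PSU

27.11 PSU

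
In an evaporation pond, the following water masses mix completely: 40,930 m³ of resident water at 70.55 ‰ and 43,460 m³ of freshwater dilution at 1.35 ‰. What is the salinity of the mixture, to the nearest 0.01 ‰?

34.91 ‰

Mass of salt is conserved:
salt = 40,930×70.55 + 43,460×1.35 = 2,887,611.5 + 58,671 = 2,946,282.5
volume = 40,930 + 43,460 = 84,390 m³
S = 2,946,282.5 / 84,390 = 34.9127 ‰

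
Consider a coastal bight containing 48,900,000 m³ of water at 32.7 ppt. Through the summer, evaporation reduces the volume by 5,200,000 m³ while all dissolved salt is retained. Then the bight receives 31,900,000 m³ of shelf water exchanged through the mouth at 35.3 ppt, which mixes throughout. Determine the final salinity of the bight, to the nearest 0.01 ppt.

After evaporation: salt = 48,900,000×32.7 = 1,599,030,000; volume = 48,900,000 − 5,200,000 = 43,700,000 m³
After mixing: salt = 1,599,030,000 + 31,900,000×35.3 = 2,725,100,000; volume = 43,700,000 + 31,900,000 = 75,600,000 m³
S = 2,725,100,000 / 75,600,000 = 36.0463 ppt

36.05 ppt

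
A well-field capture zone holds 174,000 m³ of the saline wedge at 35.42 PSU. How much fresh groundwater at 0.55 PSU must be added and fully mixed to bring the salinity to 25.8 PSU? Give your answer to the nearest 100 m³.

66300 m³

Salt balance: 174,000×35.42 + V×0.55 = (174,000+V)×25.8
6,163,080 + 0.55V = 4,489,200 + 25.8V
1,673,880 = 25.25V
V = 66,292.28 m³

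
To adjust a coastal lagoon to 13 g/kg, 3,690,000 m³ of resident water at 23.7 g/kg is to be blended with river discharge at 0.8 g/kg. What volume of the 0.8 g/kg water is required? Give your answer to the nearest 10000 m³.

Salt balance: 3,690,000×23.7 + V×0.8 = (3,690,000+V)×13
87,453,000 + 0.8V = 47,970,000 + 13V
39,483,000 = 12.2V
V = 3,236,311.48 m³

3240000 m³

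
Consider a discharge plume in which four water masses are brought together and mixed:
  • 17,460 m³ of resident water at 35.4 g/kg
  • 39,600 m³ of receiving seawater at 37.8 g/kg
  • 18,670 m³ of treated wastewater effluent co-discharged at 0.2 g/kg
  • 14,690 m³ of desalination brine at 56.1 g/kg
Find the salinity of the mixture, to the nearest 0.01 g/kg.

32.55 g/kg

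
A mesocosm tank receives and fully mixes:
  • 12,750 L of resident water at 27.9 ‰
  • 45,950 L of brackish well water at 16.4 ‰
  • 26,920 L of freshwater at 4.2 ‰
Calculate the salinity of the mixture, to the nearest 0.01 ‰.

Salt balance:
salt = 12,750×27.9 + 45,950×16.4 + 26,920×4.2 = 355,725 + 753,580 + 113,064 = 1,222,369
volume = 12,750 + 45,950 + 26,920 = 85,620 L
S = 1,222,369 / 85,620 = 14.2767 ‰

14.28 ‰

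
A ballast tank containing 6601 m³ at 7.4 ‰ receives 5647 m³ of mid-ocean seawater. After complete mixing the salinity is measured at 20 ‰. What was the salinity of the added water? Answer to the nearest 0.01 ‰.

Salt balance: 6,601×7.4 + 5,647×S = 12,248×20
48,847.4 + 5,647·S = 244,960
S = (244,960 − 48,847.4) / 5,647 = 34.7286 ‰

34.73 ‰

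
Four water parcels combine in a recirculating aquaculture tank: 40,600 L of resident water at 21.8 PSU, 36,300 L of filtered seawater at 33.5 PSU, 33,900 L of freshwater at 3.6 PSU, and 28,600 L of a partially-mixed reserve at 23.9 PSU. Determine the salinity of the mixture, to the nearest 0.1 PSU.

20.9 PSU

Conserving salt mass:
salt = 40,600×21.8 + 36,300×33.5 + 33,900×3.6 + 28,600×23.9 = 885,080 + 1,216,050 + 122,040 + 683,540 = 2,906,710
volume = 40,600 + 36,300 + 33,900 + 28,600 = 139,400 L
S = 2,906,710 / 139,400 = 20.852 PSU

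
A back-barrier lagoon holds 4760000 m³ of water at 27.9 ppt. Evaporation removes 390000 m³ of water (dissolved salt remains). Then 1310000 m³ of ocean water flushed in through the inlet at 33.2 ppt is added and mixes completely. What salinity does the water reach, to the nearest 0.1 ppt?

After evaporation: salt = 4,760,000×27.9 = 132,804,000; volume = 4,760,000 − 390,000 = 4,370,000 m³
After mixing: salt = 132,804,000 + 1,310,000×33.2 = 176,296,000; volume = 4,370,000 + 1,310,000 = 5,680,000 m³
S = 176,296,000 / 5,680,000 = 31.038 ppt

31.0 ppt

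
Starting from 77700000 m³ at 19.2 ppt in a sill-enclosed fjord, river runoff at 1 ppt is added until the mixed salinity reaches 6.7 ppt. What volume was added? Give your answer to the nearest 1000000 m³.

Salt balance: 77,700,000×19.2 + V×1 = (77,700,000+V)×6.7
1,491,840,000 + 1V = 520,590,000 + 6.7V
971,250,000 = 5.7V
V = 170,394,736.84 m³

170000000 m³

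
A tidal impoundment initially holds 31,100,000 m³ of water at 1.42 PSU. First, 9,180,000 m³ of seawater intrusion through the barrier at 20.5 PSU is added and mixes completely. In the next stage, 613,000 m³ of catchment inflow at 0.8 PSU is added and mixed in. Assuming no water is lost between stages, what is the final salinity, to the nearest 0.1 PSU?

Total salt / total volume:
Initial salt = 31,100,000×1.42 = 44,162,000
After stage 1: salt = 44,162,000 + 9,180,000×20.5 = 232,352,000; volume = 40,280,000 m³; S = 5.768 PSU
After stage 2: salt = 232,352,000 + 613,000×0.8 = 232,842,400; volume = 40,893,000 m³
S = 232,842,400 / 40,893,000 = 5.6939 PSU

5.7 PSU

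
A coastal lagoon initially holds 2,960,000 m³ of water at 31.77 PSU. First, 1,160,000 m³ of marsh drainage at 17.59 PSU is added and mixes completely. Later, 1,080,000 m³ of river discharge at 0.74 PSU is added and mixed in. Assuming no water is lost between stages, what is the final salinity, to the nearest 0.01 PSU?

22.16 PSU

Conserving salt mass:
Initial salt = 2,960,000×31.77 = 94,039,200
After stage 1: salt = 94,039,200 + 1,160,000×17.59 = 114,443,600; volume = 4,120,000 m³; S = 27.778 PSU
After stage 2: salt = 114,443,600 + 1,080,000×0.74 = 115,242,800; volume = 5,200,000 m³
S = 115,242,800 / 5,200,000 = 22.1621 PSU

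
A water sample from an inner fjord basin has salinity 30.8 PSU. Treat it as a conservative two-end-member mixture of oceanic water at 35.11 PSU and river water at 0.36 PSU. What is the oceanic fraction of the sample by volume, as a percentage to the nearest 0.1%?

87.6%

Let g be the oceanic fraction. Salt balance per unit volume:
g×35.11 + (1−g)×0.36 = 30.8
g = (30.8 − 0.36) / (35.11 − 0.36) = 30.44/34.75 = 0.876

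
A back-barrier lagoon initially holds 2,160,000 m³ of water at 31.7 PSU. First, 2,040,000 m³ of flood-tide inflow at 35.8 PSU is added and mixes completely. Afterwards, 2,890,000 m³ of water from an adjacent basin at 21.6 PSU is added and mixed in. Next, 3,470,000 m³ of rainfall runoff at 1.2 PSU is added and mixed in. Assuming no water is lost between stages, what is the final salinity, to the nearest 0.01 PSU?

19.71 PSU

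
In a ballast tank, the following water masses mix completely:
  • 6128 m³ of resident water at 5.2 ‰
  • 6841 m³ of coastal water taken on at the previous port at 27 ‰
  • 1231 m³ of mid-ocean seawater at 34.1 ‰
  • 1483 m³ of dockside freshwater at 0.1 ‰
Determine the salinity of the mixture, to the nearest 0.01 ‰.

16.50 ‰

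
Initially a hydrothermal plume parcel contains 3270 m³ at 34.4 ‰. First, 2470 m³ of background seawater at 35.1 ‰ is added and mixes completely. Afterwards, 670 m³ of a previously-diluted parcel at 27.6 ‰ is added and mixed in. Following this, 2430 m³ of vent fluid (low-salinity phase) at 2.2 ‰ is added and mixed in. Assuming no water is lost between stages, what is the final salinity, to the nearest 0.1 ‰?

Conserving salt mass:
Initial salt = 3,270×34.4 = 112,488
After stage 1: salt = 112,488 + 2,470×35.1 = 199,185; volume = 5,740 m³; S = 34.701 ‰
After stage 2: salt = 199,185 + 670×27.6 = 217,677; volume = 6,410 m³; S = 33.959 ‰
After stage 3: salt = 217,677 + 2,430×2.2 = 223,023; volume = 8,840 m³
S = 223,023 / 8,840 = 25.2288 ‰

25.2 ‰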